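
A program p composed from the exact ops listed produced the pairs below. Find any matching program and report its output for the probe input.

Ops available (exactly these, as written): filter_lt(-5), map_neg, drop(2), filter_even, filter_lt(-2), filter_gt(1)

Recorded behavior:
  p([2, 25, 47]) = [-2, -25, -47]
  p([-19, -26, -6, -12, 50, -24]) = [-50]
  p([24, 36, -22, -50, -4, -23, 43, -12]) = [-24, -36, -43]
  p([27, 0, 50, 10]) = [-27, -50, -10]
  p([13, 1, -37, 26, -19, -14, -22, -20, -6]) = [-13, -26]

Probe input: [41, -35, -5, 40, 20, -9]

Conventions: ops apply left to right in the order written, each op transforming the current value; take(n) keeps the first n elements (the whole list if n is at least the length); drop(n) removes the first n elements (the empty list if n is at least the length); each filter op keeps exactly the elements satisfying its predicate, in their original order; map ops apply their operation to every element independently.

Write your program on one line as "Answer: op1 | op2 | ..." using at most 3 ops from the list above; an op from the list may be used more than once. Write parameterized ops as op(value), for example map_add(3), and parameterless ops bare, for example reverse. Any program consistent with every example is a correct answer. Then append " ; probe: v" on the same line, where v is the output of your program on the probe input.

filter_gt(1) | map_neg ; probe: [-41, -40, -20]

Check, running the answer program on each example:
  [2, 25, 47] -> [2, 25, 47] -> [-2, -25, -47]
  [-19, -26, -6, -12, 50, -24] -> [50] -> [-50]
  [24, 36, -22, -50, -4, -23, 43, -12] -> [24, 36, 43] -> [-24, -36, -43]
  [27, 0, 50, 10] -> [27, 50, 10] -> [-27, -50, -10]
  [13, 1, -37, 26, -19, -14, -22, -20, -6] -> [13, 26] -> [-13, -26]
  probe: [41, -35, -5, 40, 20, -9] -> [41, 40, 20] -> [-41, -40, -20]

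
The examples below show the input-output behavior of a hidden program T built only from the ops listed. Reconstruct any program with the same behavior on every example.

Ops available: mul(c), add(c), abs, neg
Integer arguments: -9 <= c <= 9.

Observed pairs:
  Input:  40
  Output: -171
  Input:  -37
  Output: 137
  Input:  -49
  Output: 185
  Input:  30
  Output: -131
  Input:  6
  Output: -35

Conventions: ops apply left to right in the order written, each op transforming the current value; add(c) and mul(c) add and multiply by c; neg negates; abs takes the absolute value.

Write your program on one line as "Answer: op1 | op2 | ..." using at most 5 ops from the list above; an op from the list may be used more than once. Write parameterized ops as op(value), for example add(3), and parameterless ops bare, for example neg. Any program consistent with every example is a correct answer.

add(5) | mul(4) | add(-9) | neg

Check, running the answer program on each example:
  40 -> 45 -> 180 -> 171 -> -171
  -37 -> -32 -> -128 -> -137 -> 137
  -49 -> -44 -> -176 -> -185 -> 185
  30 -> 35 -> 140 -> 131 -> -131
  6 -> 11 -> 44 -> 35 -> -35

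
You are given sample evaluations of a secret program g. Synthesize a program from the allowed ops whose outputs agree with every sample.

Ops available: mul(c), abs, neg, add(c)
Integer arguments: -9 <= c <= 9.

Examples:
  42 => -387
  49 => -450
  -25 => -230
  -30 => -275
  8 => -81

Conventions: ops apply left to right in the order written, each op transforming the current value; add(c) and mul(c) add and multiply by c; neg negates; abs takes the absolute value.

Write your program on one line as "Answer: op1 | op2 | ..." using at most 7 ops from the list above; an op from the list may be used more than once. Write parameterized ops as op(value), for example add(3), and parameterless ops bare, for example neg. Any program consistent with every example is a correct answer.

mul(9) | add(2) | abs | neg | add(-5) | add(-2)

Check, running the answer program on each example:
  42 -> 378 -> 380 -> 380 -> -380 -> -385 -> -387
  49 -> 441 -> 443 -> 443 -> -443 -> -448 -> -450
  -25 -> -225 -> -223 -> 223 -> -223 -> -228 -> -230
  -30 -> -270 -> -268 -> 268 -> -268 -> -273 -> -275
  8 -> 72 -> 74 -> 74 -> -74 -> -79 -> -81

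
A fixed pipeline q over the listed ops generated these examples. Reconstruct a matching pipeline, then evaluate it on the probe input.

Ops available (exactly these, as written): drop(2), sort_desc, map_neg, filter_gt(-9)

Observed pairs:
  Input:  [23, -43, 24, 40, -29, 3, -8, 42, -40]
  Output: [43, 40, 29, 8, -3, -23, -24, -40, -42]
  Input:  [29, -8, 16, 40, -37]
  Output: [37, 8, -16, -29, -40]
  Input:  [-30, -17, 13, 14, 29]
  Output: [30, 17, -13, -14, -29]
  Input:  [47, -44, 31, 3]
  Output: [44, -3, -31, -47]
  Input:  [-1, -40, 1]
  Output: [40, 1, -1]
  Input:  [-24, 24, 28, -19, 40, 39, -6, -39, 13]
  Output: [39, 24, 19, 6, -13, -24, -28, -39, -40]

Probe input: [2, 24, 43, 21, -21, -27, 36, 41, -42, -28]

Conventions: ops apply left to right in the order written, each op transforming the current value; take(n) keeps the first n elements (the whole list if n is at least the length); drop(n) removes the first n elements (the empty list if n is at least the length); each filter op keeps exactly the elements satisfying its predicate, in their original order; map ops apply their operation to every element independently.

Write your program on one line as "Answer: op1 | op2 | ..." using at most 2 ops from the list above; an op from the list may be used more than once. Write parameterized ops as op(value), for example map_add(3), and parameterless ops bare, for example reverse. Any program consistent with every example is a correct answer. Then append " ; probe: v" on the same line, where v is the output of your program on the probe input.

map_neg | sort_desc ; probe: [42, 28, 27, 21, -2, -21, -24, -36, -41, -43]

Check, running the answer program on each example:
  [23, -43, 24, 40, -29, 3, -8, 42, -40] -> [-23, 43, -24, -40, 29, -3, 8, -42, 40] -> [43, 40, 29, 8, -3, -23, -24, -40, -42]
  [29, -8, 16, 40, -37] -> [-29, 8, -16, -40, 37] -> [37, 8, -16, -29, -40]
  [-30, -17, 13, 14, 29] -> [30, 17, -13, -14, -29] -> [30, 17, -13, -14, -29]
  [47, -44, 31, 3] -> [-47, 44, -31, -3] -> [44, -3, -31, -47]
  [-1, -40, 1] -> [1, 40, -1] -> [40, 1, -1]
  [-24, 24, 28, -19, 40, 39, -6, -39, 13] -> [24, -24, -28, 19, -40, -39, 6, 39, -13] -> [39, 24, 19, 6, -13, -24, -28, -39, -40]
  probe: [2, 24, 43, 21, -21, -27, 36, 41, -42, -28] -> [-2, -24, -43, -21, 21, 27, -36, -41, 42, 28] -> [42, 28, 27, 21, -2, -21, -24, -36, -41, -43]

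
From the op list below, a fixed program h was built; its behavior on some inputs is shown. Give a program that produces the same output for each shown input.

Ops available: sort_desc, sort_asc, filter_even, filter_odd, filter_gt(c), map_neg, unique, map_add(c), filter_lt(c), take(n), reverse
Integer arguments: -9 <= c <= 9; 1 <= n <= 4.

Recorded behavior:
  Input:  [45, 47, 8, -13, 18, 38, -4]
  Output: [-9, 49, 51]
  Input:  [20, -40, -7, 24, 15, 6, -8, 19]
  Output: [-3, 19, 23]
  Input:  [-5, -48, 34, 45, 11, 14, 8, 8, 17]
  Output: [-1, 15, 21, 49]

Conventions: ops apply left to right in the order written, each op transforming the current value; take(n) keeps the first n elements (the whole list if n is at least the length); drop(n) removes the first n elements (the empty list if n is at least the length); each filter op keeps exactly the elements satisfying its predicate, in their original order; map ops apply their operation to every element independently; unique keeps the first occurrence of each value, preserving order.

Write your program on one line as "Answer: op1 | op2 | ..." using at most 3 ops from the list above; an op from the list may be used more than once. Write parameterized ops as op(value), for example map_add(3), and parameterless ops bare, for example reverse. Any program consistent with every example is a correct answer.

sort_asc | map_add(4) | filter_odd

Check, running the answer program on each example:
  [45, 47, 8, -13, 18, 38, -4] -> [-13, -4, 8, 18, 38, 45, 47] -> [-9, 0, 12, 22, 42, 49, 51] -> [-9, 49, 51]
  [20, -40, -7, 24, 15, 6, -8, 19] -> [-40, -8, -7, 6, 15, 19, 20, 24] -> [-36, -4, -3, 10, 19, 23, 24, 28] -> [-3, 19, 23]
  [-5, -48, 34, 45, 11, 14, 8, 8, 17] -> [-48, -5, 8, 8, 11, 14, 17, 34, 45] -> [-44, -1, 12, 12, 15, 18, 21, 38, 49] -> [-1, 15, 21, 49]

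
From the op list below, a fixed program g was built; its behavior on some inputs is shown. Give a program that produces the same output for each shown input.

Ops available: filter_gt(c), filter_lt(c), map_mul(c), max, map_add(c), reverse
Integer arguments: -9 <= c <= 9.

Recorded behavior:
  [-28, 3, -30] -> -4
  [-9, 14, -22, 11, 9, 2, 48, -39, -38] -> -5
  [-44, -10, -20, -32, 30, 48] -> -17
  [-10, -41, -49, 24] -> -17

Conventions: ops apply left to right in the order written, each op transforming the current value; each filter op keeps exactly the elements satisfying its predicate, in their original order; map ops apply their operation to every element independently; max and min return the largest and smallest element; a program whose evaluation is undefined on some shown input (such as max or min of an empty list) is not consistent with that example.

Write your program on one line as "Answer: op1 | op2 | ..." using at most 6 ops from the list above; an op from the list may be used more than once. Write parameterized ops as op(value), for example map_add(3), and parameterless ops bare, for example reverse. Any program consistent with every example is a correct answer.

reverse | filter_lt(5) | map_add(-7) | reverse | max

Check, running the answer program on each example:
  [-28, 3, -30] -> [-30, 3, -28] -> [-30, 3, -28] -> [-37, -4, -35] -> [-35, -4, -37] -> -4
  [-9, 14, -22, 11, 9, 2, 48, -39, -38] -> [-38, -39, 48, 2, 9, 11, -22, 14, -9] -> [-38, -39, 2, -22, -9] -> [-45, -46, -5, -29, -16] -> [-16, -29, -5, -46, -45] -> -5
  [-44, -10, -20, -32, 30, 48] -> [48, 30, -32, -20, -10, -44] -> [-32, -20, -10, -44] -> [-39, -27, -17, -51] -> [-51, -17, -27, -39] -> -17
  [-10, -41, -49, 24] -> [24, -49, -41, -10] -> [-49, -41, -10] -> [-56, -48, -17] -> [-17, -48, -56] -> -17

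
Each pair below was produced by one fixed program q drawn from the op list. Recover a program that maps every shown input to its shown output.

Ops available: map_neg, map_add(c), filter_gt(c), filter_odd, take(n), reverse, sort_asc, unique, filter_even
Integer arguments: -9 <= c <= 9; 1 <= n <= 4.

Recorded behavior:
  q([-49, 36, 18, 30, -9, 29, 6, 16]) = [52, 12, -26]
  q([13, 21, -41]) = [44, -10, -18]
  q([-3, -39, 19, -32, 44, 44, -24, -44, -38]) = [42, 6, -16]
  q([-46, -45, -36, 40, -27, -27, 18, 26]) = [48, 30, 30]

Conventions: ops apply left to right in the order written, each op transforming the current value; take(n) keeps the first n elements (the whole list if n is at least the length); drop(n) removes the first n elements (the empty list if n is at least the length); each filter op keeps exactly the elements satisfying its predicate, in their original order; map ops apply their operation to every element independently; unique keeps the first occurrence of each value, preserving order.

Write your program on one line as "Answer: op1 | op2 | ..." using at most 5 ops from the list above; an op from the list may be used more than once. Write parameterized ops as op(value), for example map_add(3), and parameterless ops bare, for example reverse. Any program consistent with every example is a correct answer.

map_neg | sort_asc | map_add(3) | reverse | filter_even

Check, running the answer program on each example:
  [-49, 36, 18, 30, -9, 29, 6, 16] -> [49, -36, -18, -30, 9, -29, -6, -16] -> [-36, -30, -29, -18, -16, -6, 9, 49] -> [-33, -27, -26, -15, -13, -3, 12, 52] -> [52, 12, -3, -13, -15, -26, -27, -33] -> [52, 12, -26]
  [13, 21, -41] -> [-13, -21, 41] -> [-21, -13, 41] -> [-18, -10, 44] -> [44, -10, -18] -> [44, -10, -18]
  [-3, -39, 19, -32, 44, 44, -24, -44, -38] -> [3, 39, -19, 32, -44, -44, 24, 44, 38] -> [-44, -44, -19, 3, 24, 32, 38, 39, 44] -> [-41, -41, -16, 6, 27, 35, 41, 42, 47] -> [47, 42, 41, 35, 27, 6, -16, -41, -41] -> [42, 6, -16]
  [-46, -45, -36, 40, -27, -27, 18, 26] -> [46, 45, 36, -40, 27, 27, -18, -26] -> [-40, -26, -18, 27, 27, 36, 45, 46] -> [-37, -23, -15, 30, 30, 39, 48, 49] -> [49, 48, 39, 30, 30, -15, -23, -37] -> [48, 30, 30]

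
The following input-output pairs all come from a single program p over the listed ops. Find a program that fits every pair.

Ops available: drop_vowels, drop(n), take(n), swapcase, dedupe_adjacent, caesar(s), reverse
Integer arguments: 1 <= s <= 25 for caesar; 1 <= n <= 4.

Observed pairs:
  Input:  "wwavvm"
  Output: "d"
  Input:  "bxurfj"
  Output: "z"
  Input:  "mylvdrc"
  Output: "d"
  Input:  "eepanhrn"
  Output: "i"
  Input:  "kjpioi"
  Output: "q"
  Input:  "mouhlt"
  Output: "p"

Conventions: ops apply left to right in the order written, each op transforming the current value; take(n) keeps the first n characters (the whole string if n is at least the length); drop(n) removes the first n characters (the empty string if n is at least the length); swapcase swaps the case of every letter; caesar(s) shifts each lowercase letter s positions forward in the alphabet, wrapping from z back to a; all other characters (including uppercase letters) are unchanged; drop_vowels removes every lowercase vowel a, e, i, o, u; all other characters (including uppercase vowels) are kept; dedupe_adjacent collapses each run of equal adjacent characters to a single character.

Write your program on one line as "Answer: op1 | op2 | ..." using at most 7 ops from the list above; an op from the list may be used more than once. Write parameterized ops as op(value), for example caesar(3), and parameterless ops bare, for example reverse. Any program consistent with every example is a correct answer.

swapcase | drop(3) | dedupe_adjacent | swapcase | caesar(8) | take(1)

Check, running the answer program on each example:
  "wwavvm" -> "WWAVVM" -> "VVM" -> "VM" -> "vm" -> "du" -> "d"
  "bxurfj" -> "BXURFJ" -> "RFJ" -> "RFJ" -> "rfj" -> "znr" -> "z"
  "mylvdrc" -> "MYLVDRC" -> "VDRC" -> "VDRC" -> "vdrc" -> "dlzk" -> "d"
  "eepanhrn" -> "EEPANHRN" -> "ANHRN" -> "ANHRN" -> "anhrn" -> "ivpzv" -> "i"
  "kjpioi" -> "KJPIOI" -> "IOI" -> "IOI" -> "ioi" -> "qwq" -> "q"
  "mouhlt" -> "MOUHLT" -> "HLT" -> "HLT" -> "hlt" -> "ptb" -> "p"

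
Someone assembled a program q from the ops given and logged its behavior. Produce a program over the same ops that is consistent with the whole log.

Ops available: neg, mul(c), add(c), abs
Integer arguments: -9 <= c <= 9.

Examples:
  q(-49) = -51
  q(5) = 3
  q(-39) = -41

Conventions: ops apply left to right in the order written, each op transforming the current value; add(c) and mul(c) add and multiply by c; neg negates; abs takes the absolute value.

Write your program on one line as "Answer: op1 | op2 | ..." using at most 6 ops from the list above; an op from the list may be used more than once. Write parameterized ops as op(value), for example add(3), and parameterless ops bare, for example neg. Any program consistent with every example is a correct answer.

add(-6) | abs | add(5) | add(-9) | neg

Check, running the answer program on each example:
  -49 -> -55 -> 55 -> 60 -> 51 -> -51
  5 -> -1 -> 1 -> 6 -> -3 -> 3
  -39 -> -45 -> 45 -> 50 -> 41 -> -41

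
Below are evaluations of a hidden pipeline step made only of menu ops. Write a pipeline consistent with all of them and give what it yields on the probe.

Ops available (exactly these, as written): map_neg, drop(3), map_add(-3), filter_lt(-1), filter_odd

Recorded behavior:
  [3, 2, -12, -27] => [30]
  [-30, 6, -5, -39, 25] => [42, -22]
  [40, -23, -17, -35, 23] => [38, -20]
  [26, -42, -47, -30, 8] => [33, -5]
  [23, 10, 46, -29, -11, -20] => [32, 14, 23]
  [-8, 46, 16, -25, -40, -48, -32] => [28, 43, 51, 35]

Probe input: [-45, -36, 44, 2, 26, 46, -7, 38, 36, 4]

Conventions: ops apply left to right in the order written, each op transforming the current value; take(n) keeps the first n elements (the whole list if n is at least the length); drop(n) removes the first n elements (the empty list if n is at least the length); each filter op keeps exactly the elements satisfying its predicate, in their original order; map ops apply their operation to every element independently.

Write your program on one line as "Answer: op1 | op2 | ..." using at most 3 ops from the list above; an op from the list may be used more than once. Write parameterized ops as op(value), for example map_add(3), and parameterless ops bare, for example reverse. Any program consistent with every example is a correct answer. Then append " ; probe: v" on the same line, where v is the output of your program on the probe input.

map_add(-3) | drop(3) | map_neg ; probe: [1, -23, -43, 10, -35, -33, -1]

Check, running the answer program on each example:
  [3, 2, -12, -27] -> [0, -1, -15, -30] -> [-30] -> [30]
  [-30, 6, -5, -39, 25] -> [-33, 3, -8, -42, 22] -> [-42, 22] -> [42, -22]
  [40, -23, -17, -35, 23] -> [37, -26, -20, -38, 20] -> [-38, 20] -> [38, -20]
  [26, -42, -47, -30, 8] -> [23, -45, -50, -33, 5] -> [-33, 5] -> [33, -5]
  [23, 10, 46, -29, -11, -20] -> [20, 7, 43, -32, -14, -23] -> [-32, -14, -23] -> [32, 14, 23]
  [-8, 46, 16, -25, -40, -48, -32] -> [-11, 43, 13, -28, -43, -51, -35] -> [-28, -43, -51, -35] -> [28, 43, 51, 35]
  probe: [-45, -36, 44, 2, 26, 46, -7, 38, 36, 4] -> [-48, -39, 41, -1, 23, 43, -10, 35, 33, 1] -> [-1, 23, 43, -10, 35, 33, 1] -> [1, -23, -43, 10, -35, -33, -1]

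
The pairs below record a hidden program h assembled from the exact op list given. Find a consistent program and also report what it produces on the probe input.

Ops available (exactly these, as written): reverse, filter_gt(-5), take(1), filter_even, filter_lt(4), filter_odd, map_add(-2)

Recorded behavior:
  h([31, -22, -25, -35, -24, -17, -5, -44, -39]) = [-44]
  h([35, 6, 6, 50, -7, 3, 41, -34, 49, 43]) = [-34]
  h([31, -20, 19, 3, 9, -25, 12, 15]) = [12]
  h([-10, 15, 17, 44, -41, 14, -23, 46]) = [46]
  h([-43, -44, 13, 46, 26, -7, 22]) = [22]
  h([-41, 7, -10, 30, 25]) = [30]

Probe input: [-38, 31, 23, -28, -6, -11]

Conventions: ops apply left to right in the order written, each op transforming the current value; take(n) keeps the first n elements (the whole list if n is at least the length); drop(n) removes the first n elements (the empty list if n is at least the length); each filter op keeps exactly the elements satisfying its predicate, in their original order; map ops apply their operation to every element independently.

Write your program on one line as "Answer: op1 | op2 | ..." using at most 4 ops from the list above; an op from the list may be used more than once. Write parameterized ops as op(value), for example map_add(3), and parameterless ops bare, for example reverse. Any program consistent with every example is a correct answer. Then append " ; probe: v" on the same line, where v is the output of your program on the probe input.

reverse | filter_even | take(1) ; probe: [-6]

Check, running the answer program on each example:
  [31, -22, -25, -35, -24, -17, -5, -44, -39] -> [-39, -44, -5, -17, -24, -35, -25, -22, 31] -> [-44, -24, -22] -> [-44]
  [35, 6, 6, 50, -7, 3, 41, -34, 49, 43] -> [43, 49, -34, 41, 3, -7, 50, 6, 6, 35] -> [-34, 50, 6, 6] -> [-34]
  [31, -20, 19, 3, 9, -25, 12, 15] -> [15, 12, -25, 9, 3, 19, -20, 31] -> [12, -20] -> [12]
  [-10, 15, 17, 44, -41, 14, -23, 46] -> [46, -23, 14, -41, 44, 17, 15, -10] -> [46, 14, 44, -10] -> [46]
  [-43, -44, 13, 46, 26, -7, 22] -> [22, -7, 26, 46, 13, -44, -43] -> [22, 26, 46, -44] -> [22]
  [-41, 7, -10, 30, 25] -> [25, 30, -10, 7, -41] -> [30, -10] -> [30]
  probe: [-38, 31, 23, -28, -6, -11] -> [-11, -6, -28, 23, 31, -38] -> [-6, -28, -38] -> [-6]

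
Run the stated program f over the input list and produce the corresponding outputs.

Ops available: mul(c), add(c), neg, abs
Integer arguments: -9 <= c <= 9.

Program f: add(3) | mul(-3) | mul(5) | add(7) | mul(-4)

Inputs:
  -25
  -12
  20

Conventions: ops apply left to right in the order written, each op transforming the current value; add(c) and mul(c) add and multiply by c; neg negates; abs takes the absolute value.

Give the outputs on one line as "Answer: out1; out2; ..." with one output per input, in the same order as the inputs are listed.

-1348; -568; 1352

Execution, op by op:
  -25 -> -22 -> 66 -> 330 -> 337 -> -1348
  -12 -> -9 -> 27 -> 135 -> 142 -> -568
  20 -> 23 -> -69 -> -345 -> -338 -> 1352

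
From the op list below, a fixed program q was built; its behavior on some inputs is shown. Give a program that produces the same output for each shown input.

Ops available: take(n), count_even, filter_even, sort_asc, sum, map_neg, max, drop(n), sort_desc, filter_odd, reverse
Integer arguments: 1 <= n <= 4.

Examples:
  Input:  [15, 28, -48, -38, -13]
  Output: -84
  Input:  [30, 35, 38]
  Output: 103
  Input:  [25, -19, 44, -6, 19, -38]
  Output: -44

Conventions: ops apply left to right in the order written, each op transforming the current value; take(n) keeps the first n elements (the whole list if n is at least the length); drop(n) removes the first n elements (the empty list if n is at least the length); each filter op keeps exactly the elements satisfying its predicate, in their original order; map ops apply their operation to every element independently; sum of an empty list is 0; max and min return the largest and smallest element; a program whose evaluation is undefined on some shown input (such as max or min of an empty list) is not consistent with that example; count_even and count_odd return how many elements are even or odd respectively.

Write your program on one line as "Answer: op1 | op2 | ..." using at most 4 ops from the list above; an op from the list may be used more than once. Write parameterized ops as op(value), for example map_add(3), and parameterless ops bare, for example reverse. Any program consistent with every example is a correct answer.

sort_asc | take(4) | sum

Check, running the answer program on each example:
  [15, 28, -48, -38, -13] -> [-48, -38, -13, 15, 28] -> [-48, -38, -13, 15] -> -84
  [30, 35, 38] -> [30, 35, 38] -> [30, 35, 38] -> 103
  [25, -19, 44, -6, 19, -38] -> [-38, -19, -6, 19, 25, 44] -> [-38, -19, -6, 19] -> -44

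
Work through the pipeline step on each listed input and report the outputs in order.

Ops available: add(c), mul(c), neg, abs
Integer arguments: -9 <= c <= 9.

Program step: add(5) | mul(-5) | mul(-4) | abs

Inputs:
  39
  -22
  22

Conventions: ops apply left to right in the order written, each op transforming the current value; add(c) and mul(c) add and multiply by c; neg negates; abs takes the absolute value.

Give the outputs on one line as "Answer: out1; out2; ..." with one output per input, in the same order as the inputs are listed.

Execution, op by op:
  39 -> 44 -> -220 -> 880 -> 880
  -22 -> -17 -> 85 -> -340 -> 340
  22 -> 27 -> -135 -> 540 -> 540

880; 340; 540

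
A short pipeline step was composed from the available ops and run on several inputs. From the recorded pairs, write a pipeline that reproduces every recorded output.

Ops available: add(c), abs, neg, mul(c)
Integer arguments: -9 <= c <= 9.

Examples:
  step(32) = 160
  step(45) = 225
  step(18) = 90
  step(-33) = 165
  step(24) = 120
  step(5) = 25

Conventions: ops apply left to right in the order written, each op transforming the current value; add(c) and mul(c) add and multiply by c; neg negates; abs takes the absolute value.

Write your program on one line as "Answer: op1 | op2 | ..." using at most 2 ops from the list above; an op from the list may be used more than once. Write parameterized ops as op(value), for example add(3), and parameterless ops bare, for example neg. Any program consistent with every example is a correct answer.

mul(-5) | abs

Check, running the answer program on each example:
  32 -> -160 -> 160
  45 -> -225 -> 225
  18 -> -90 -> 90
  -33 -> 165 -> 165
  24 -> -120 -> 120
  5 -> -25 -> 25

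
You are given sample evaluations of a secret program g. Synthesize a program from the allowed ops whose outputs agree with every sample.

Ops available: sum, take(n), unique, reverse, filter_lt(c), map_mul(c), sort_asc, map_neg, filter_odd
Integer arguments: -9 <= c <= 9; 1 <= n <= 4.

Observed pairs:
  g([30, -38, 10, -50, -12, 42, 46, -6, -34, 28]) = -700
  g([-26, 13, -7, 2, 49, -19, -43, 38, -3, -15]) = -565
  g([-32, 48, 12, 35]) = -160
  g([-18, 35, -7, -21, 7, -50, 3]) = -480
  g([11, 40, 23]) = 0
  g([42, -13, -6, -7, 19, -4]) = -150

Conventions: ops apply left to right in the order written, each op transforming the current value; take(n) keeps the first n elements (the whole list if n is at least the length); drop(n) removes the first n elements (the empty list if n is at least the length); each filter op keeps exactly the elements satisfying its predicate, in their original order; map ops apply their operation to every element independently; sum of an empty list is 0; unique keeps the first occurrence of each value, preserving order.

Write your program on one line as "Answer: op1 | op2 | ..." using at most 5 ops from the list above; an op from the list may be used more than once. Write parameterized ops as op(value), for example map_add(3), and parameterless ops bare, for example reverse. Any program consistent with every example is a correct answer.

map_mul(5) | filter_lt(-3) | sort_asc | sum

Check, running the answer program on each example:
  [30, -38, 10, -50, -12, 42, 46, -6, -34, 28] -> [150, -190, 50, -250, -60, 210, 230, -30, -170, 140] -> [-190, -250, -60, -30, -170] -> [-250, -190, -170, -60, -30] -> -700
  [-26, 13, -7, 2, 49, -19, -43, 38, -3, -15] -> [-130, 65, -35, 10, 245, -95, -215, 190, -15, -75] -> [-130, -35, -95, -215, -15, -75] -> [-215, -130, -95, -75, -35, -15] -> -565
  [-32, 48, 12, 35] -> [-160, 240, 60, 175] -> [-160] -> [-160] -> -160
  [-18, 35, -7, -21, 7, -50, 3] -> [-90, 175, -35, -105, 35, -250, 15] -> [-90, -35, -105, -250] -> [-250, -105, -90, -35] -> -480
  [11, 40, 23] -> [55, 200, 115] -> [] -> [] -> 0
  [42, -13, -6, -7, 19, -4] -> [210, -65, -30, -35, 95, -20] -> [-65, -30, -35, -20] -> [-65, -35, -30, -20] -> -150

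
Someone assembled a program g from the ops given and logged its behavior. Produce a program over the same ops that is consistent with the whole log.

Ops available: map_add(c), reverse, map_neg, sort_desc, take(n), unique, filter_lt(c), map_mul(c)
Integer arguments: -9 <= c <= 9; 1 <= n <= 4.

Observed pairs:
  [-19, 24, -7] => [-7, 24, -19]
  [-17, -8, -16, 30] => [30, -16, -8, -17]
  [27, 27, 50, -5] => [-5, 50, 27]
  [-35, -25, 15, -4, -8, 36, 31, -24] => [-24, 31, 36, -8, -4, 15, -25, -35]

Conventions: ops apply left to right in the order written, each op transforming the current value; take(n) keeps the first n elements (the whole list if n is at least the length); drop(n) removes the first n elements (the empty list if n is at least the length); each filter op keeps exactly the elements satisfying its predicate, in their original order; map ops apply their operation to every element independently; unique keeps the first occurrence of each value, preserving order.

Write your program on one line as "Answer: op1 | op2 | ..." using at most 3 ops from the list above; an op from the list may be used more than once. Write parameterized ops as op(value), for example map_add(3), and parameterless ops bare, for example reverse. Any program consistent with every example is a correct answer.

unique | reverse

Check, running the answer program on each example:
  [-19, 24, -7] -> [-19, 24, -7] -> [-7, 24, -19]
  [-17, -8, -16, 30] -> [-17, -8, -16, 30] -> [30, -16, -8, -17]
  [27, 27, 50, -5] -> [27, 50, -5] -> [-5, 50, 27]
  [-35, -25, 15, -4, -8, 36, 31, -24] -> [-35, -25, 15, -4, -8, 36, 31, -24] -> [-24, 31, 36, -8, -4, 15, -25, -35]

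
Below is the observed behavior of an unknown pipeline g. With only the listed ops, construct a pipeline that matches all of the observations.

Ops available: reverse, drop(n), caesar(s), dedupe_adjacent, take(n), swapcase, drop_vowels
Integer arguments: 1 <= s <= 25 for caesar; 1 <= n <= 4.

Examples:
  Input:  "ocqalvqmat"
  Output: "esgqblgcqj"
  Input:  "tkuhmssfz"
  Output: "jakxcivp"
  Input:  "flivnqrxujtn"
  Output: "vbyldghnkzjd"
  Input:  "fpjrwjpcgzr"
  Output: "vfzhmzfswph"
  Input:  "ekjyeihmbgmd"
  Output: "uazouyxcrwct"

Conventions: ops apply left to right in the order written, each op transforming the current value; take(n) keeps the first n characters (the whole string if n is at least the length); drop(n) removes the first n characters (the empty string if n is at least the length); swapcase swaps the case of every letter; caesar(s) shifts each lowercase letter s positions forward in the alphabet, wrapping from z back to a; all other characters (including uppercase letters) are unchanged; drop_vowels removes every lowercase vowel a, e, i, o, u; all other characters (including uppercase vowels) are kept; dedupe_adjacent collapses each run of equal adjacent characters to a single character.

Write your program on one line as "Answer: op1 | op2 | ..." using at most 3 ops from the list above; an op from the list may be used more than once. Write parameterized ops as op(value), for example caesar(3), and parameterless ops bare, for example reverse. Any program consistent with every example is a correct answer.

dedupe_adjacent | caesar(16)

Check, running the answer program on each example:
  "ocqalvqmat" -> "ocqalvqmat" -> "esgqblgcqj"
  "tkuhmssfz" -> "tkuhmsfz" -> "jakxcivp"
  "flivnqrxujtn" -> "flivnqrxujtn" -> "vbyldghnkzjd"
  "fpjrwjpcgzr" -> "fpjrwjpcgzr" -> "vfzhmzfswph"
  "ekjyeihmbgmd" -> "ekjyeihmbgmd" -> "uazouyxcrwct"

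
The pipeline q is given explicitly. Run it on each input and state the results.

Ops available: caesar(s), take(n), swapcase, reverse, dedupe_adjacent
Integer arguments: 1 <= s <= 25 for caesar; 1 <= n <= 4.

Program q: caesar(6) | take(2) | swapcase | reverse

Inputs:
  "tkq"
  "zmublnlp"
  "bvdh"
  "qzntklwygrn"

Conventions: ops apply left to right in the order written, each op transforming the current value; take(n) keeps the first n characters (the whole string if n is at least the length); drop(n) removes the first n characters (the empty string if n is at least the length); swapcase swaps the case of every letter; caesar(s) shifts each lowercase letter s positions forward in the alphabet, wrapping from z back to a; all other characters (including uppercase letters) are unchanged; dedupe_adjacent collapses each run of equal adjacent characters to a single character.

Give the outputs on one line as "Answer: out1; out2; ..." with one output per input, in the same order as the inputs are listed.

Execution, op by op:
  "tkq" -> "zqw" -> "zq" -> "ZQ" -> "QZ"
  "zmublnlp" -> "fsahrtrv" -> "fs" -> "FS" -> "SF"
  "bvdh" -> "hbjn" -> "hb" -> "HB" -> "BH"
  "qzntklwygrn" -> "wftzqrcemxt" -> "wf" -> "WF" -> "FW"

"QZ"; "SF"; "BH"; "FW"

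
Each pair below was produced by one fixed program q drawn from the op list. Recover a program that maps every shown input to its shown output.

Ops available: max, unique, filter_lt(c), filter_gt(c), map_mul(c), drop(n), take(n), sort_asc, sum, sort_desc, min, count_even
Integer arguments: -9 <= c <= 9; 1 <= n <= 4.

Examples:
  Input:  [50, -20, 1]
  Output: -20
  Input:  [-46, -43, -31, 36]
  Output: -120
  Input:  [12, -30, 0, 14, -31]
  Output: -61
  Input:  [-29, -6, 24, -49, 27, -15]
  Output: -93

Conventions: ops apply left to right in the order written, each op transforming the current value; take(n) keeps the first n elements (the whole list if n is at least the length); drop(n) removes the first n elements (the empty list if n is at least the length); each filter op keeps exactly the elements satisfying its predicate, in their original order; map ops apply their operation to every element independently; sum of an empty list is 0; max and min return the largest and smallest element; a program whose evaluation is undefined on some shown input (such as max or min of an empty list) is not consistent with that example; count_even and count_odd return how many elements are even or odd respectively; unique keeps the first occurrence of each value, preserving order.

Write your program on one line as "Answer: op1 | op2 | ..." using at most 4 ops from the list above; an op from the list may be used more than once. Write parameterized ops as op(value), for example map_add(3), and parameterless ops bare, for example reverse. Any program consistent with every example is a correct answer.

sort_asc | take(3) | filter_lt(-9) | sum

Check, running the answer program on each example:
  [50, -20, 1] -> [-20, 1, 50] -> [-20, 1, 50] -> [-20] -> -20
  [-46, -43, -31, 36] -> [-46, -43, -31, 36] -> [-46, -43, -31] -> [-46, -43, -31] -> -120
  [12, -30, 0, 14, -31] -> [-31, -30, 0, 12, 14] -> [-31, -30, 0] -> [-31, -30] -> -61
  [-29, -6, 24, -49, 27, -15] -> [-49, -29, -15, -6, 24, 27] -> [-49, -29, -15] -> [-49, -29, -15] -> -93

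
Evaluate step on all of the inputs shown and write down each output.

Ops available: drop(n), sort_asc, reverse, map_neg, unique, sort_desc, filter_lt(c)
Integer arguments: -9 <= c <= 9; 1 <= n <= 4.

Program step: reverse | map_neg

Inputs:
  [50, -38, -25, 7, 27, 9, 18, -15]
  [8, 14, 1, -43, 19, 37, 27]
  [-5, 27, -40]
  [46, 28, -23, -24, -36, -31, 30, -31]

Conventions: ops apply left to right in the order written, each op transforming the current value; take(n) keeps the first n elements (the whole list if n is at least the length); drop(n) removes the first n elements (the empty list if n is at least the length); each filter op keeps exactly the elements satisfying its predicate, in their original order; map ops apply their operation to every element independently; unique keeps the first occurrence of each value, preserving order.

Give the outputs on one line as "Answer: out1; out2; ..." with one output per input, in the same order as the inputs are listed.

Execution, op by op:
  [50, -38, -25, 7, 27, 9, 18, -15] -> [-15, 18, 9, 27, 7, -25, -38, 50] -> [15, -18, -9, -27, -7, 25, 38, -50]
  [8, 14, 1, -43, 19, 37, 27] -> [27, 37, 19, -43, 1, 14, 8] -> [-27, -37, -19, 43, -1, -14, -8]
  [-5, 27, -40] -> [-40, 27, -5] -> [40, -27, 5]
  [46, 28, -23, -24, -36, -31, 30, -31] -> [-31, 30, -31, -36, -24, -23, 28, 46] -> [31, -30, 31, 36, 24, 23, -28, -46]

[15, -18, -9, -27, -7, 25, 38, -50]; [-27, -37, -19, 43, -1, -14, -8]; [40, -27, 5]; [31, -30, 31, 36, 24, 23, -28, -46]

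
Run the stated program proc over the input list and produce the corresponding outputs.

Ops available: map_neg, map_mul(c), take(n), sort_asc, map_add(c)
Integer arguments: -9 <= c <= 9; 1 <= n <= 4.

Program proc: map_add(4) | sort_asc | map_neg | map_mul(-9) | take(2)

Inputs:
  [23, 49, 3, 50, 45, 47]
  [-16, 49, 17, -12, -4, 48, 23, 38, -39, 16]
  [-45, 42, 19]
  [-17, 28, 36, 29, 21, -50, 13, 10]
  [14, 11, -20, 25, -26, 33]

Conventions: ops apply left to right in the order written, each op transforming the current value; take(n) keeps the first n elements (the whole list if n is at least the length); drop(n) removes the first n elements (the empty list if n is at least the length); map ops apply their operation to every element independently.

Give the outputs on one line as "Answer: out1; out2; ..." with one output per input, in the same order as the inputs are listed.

Execution, op by op:
  [23, 49, 3, 50, 45, 47] -> [27, 53, 7, 54, 49, 51] -> [7, 27, 49, 51, 53, 54] -> [-7, -27, -49, -51, -53, -54] -> [63, 243, 441, 459, 477, 486] -> [63, 243]
  [-16, 49, 17, -12, -4, 48, 23, 38, -39, 16] -> [-12, 53, 21, -8, 0, 52, 27, 42, -35, 20] -> [-35, -12, -8, 0, 20, 21, 27, 42, 52, 53] -> [35, 12, 8, 0, -20, -21, -27, -42, -52, -53] -> [-315, -108, -72, 0, 180, 189, 243, 378, 468, 477] -> [-315, -108]
  [-45, 42, 19] -> [-41, 46, 23] -> [-41, 23, 46] -> [41, -23, -46] -> [-369, 207, 414] -> [-369, 207]
  [-17, 28, 36, 29, 21, -50, 13, 10] -> [-13, 32, 40, 33, 25, -46, 17, 14] -> [-46, -13, 14, 17, 25, 32, 33, 40] -> [46, 13, -14, -17, -25, -32, -33, -40] -> [-414, -117, 126, 153, 225, 288, 297, 360] -> [-414, -117]
  [14, 11, -20, 25, -26, 33] -> [18, 15, -16, 29, -22, 37] -> [-22, -16, 15, 18, 29, 37] -> [22, 16, -15, -18, -29, -37] -> [-198, -144, 135, 162, 261, 333] -> [-198, -144]

[63, 243]; [-315, -108]; [-369, 207]; [-414, -117]; [-198, -144]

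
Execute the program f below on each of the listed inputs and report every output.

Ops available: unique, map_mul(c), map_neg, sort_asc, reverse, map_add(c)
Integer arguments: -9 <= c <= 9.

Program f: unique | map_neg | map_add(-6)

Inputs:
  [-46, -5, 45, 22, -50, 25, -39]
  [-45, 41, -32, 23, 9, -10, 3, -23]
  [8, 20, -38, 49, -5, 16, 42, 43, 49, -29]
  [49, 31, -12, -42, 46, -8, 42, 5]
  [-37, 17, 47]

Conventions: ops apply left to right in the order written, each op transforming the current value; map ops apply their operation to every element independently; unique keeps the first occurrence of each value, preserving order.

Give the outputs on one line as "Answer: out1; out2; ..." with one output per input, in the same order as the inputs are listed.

[40, -1, -51, -28, 44, -31, 33]; [39, -47, 26, -29, -15, 4, -9, 17]; [-14, -26, 32, -55, -1, -22, -48, -49, 23]; [-55, -37, 6, 36, -52, 2, -48, -11]; [31, -23, -53]

Execution, op by op:
  [-46, -5, 45, 22, -50, 25, -39] -> [-46, -5, 45, 22, -50, 25, -39] -> [46, 5, -45, -22, 50, -25, 39] -> [40, -1, -51, -28, 44, -31, 33]
  [-45, 41, -32, 23, 9, -10, 3, -23] -> [-45, 41, -32, 23, 9, -10, 3, -23] -> [45, -41, 32, -23, -9, 10, -3, 23] -> [39, -47, 26, -29, -15, 4, -9, 17]
  [8, 20, -38, 49, -5, 16, 42, 43, 49, -29] -> [8, 20, -38, 49, -5, 16, 42, 43, -29] -> [-8, -20, 38, -49, 5, -16, -42, -43, 29] -> [-14, -26, 32, -55, -1, -22, -48, -49, 23]
  [49, 31, -12, -42, 46, -8, 42, 5] -> [49, 31, -12, -42, 46, -8, 42, 5] -> [-49, -31, 12, 42, -46, 8, -42, -5] -> [-55, -37, 6, 36, -52, 2, -48, -11]
  [-37, 17, 47] -> [-37, 17, 47] -> [37, -17, -47] -> [31, -23, -53]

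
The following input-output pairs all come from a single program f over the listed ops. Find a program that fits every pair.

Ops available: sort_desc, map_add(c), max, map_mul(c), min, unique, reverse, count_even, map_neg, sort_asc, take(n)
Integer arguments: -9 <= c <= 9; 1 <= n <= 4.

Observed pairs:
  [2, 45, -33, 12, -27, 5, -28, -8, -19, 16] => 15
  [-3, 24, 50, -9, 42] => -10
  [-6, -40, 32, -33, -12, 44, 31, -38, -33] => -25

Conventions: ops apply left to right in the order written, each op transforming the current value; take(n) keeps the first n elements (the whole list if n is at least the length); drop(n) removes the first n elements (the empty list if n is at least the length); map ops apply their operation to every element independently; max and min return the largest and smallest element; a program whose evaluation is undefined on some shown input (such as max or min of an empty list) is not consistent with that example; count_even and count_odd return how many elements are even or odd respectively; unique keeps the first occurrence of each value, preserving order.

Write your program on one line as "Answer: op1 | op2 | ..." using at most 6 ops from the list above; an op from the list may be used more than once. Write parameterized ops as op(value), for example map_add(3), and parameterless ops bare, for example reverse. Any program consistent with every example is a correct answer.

map_add(1) | map_neg | take(2) | take(1) | map_mul(-5) | max

Check, running the answer program on each example:
  [2, 45, -33, 12, -27, 5, -28, -8, -19, 16] -> [3, 46, -32, 13, -26, 6, -27, -7, -18, 17] -> [-3, -46, 32, -13, 26, -6, 27, 7, 18, -17] -> [-3, -46] -> [-3] -> [15] -> 15
  [-3, 24, 50, -9, 42] -> [-2, 25, 51, -8, 43] -> [2, -25, -51, 8, -43] -> [2, -25] -> [2] -> [-10] -> -10
  [-6, -40, 32, -33, -12, 44, 31, -38, -33] -> [-5, -39, 33, -32, -11, 45, 32, -37, -32] -> [5, 39, -33, 32, 11, -45, -32, 37, 32] -> [5, 39] -> [5] -> [-25] -> -25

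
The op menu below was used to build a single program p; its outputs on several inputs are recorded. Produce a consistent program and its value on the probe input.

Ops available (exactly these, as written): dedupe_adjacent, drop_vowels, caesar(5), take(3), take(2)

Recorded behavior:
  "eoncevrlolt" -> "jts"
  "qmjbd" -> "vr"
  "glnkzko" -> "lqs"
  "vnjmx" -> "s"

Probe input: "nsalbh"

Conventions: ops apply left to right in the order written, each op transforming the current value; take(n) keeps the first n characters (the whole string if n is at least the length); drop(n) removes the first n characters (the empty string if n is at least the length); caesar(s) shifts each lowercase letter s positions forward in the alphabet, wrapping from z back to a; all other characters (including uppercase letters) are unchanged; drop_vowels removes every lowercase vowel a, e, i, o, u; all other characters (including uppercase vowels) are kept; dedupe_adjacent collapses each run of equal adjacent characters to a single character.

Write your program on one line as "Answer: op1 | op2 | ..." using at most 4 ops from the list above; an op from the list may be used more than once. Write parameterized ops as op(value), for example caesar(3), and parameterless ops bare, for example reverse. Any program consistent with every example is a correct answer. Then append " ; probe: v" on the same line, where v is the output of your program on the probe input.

caesar(5) | take(3) | drop_vowels ; probe: "sxf"

Check, running the answer program on each example:
  "eoncevrlolt" -> "jtshjawqtqy" -> "jts" -> "jts"
  "qmjbd" -> "vrogi" -> "vro" -> "vr"
  "glnkzko" -> "lqspept" -> "lqs" -> "lqs"
  "vnjmx" -> "asorc" -> "aso" -> "s"
  probe: "nsalbh" -> "sxfqgm" -> "sxf" -> "sxf"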